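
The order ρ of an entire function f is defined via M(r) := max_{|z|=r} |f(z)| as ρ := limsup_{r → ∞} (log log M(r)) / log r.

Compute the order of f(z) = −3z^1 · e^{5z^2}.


M(r) = max_{|z|=r} |-3|·|z|^1·|e^{5z^2}| = 3·r^1 · e^{5r^2} (the factors attain their maxima compatibly on |z|=r). Then log M(r) = log 3 + 1·log r + 5r^2, dominated by the last term, so log log M(r) ~ 2·log r. The polynomial factor -3z^1 contributes only a log r term and does not affect the order. ρ = 2.
Therefore ρ = 2.

Order ρ = 2.


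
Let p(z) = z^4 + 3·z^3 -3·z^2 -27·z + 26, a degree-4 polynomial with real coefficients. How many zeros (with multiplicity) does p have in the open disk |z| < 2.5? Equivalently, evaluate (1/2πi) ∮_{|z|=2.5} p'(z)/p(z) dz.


The zeros of p are: (-3 + 2i), (-3 - 2i), 2, 1.
Their magnitudes are: 3.606, 3.606, 2, 1.
Zeros with |z| < R = 2.5: 2, 1.
Count = 2.
By the argument principle, (1/2πi) ∮_{|z|=R} p'(z)/p(z) dz equals exactly this count.

Number of zeros inside |z| < 2.5: 2.


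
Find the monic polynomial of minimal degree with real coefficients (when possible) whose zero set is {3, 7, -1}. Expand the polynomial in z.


The polynomial is p(z) = ∏_{α ∈ S} (z − α), where S = {3, 7, -1}.
Expanding the product yields: p(z) = z^3 -9·z^2 + 11·z + 21.
The resulting polynomial has degree 3 and real coefficients as required.

p(z) = z^3 -9·z^2 + 11·z + 21.


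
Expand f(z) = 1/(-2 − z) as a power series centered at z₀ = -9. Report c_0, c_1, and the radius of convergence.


Let w = z − z₀, so z = z₀ + w.
Then -2 − z = -2 − (z₀ + w) = (-2 − z₀) − w = 7 − w.
f(z) = 1/(7 − w) = (1/(7)) · 1/(1 − w/(7)) = Σ_{n≥0} w^n / (7)^(n+1).
So c_n = 1/(7)^(n+1):
  c_0 = 1/(7)^1 = 1/7.
  c_1 = 1/(7)^2 = 1/49.
The series is valid for |w/d| < 1, i.e. |z − z₀| < |d|.
Radius of convergence: R = |-2 − z₀| = |7| = 7 (distance from z₀ to the singularity z = -2).

c_0 = 1/7, c_1 = 1/49; R = 7.


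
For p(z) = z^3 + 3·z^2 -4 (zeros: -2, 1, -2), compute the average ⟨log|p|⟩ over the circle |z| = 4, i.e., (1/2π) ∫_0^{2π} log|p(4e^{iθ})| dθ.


Zeros: -2, -2, 1; r = 4.
Inside |z| < r: -2, -2, 1. Outside (|z| ≥ r): ∅.
p(0) = -4, so log|p(0)| = log(4) = 1.3863.
Apply Jensen: I(r) = log|p(0)| + Σ_k log(r/|z_k|), summed over zeros inside |z| < r.
  log(r/|z_k|) for z_k = -2: log(4/2) = 0.6931
  log(r/|z_k|) for z_k = 1: log(4/1) = 1.3863
  log(r/|z_k|) for z_k = -2: log(4/2) = 0.6931
Sum over inside zeros: 2.7726.
I(r) = log|p(0)| + (inside sum) = 1.3863 + 2.7726 = 4.1589.
Closed form (all zeros inside, monic): I(r) = n·log(r) = 3·log(4) = 4.1589. ✓

I(r) ≈ 4.1589.


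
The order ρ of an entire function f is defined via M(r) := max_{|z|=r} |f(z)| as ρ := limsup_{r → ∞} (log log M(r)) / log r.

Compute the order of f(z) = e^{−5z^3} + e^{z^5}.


Each summand is entire of order 3 and 5 respectively (as in the single-exponential case). The order of a sum is at most the max of the orders, so ρ ≤ 5. For the lower bound: on |z|=r choose arg z so that 1z^5 is real positive; then |e^{1z^5}| = e^{1r^5} while |e^{-5z^3}| ≤ e^{5r^3} = o(e^{1r^5}). So |f| ≥ e^{1r^5}(1 − o(1)) and ρ ≥ 5. Hence ρ = max(3, 5) = 5.
Therefore ρ = 5.

Order ρ = 5.


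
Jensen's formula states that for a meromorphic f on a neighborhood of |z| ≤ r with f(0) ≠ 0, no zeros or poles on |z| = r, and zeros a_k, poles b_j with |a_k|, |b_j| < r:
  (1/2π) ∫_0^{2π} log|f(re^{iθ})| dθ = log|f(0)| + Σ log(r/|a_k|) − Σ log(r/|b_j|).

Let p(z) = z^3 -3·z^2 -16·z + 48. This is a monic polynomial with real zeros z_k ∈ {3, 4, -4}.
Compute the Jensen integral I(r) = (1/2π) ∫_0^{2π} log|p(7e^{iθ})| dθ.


Zeros: -4, 3, 4; r = 7.
Inside |z| < r: -4, 3, 4. Outside (|z| ≥ r): ∅.
p(0) = 48, so log|p(0)| = log(48) = 3.8712.
Apply Jensen: I(r) = log|p(0)| + Σ_k log(r/|z_k|), summed over zeros inside |z| < r.
  log(r/|z_k|) for z_k = 3: log(7/3) = 0.8473
  log(r/|z_k|) for z_k = 4: log(7/4) = 0.5596
  log(r/|z_k|) for z_k = -4: log(7/4) = 0.5596
Sum over inside zeros: 1.9665.
I(r) = log|p(0)| + (inside sum) = 3.8712 + 1.9665 = 5.8377.
Closed form (all zeros inside, monic): I(r) = n·log(r) = 3·log(7) = 5.8377. ✓

I(r) ≈ 5.8377.


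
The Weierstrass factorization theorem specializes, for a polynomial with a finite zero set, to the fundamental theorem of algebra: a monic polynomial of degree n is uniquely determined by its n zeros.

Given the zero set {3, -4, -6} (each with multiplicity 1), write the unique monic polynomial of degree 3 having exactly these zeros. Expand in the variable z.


The polynomial is p(z) = ∏_{α ∈ S} (z − α), where S = {3, -4, -6}.
Expanding the product yields: p(z) = z^3 + 7·z^2 -6·z -72.
The resulting polynomial has degree 3 and real coefficients as required.

p(z) = z^3 + 7·z^2 -6·z -72.


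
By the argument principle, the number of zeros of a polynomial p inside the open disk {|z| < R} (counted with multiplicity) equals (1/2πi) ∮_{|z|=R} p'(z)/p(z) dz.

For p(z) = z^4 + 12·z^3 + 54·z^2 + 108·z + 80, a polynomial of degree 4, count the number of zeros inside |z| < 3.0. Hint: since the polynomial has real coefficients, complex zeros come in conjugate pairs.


The zeros of p are: -2, (-3 + 1i), (-3 - 1i), -4.
Their magnitudes are: 2, 3.162, 3.162, 4.
Zeros with |z| < R = 3.0: -2.
Count = 1.
By the argument principle, (1/2πi) ∮_{|z|=R} p'(z)/p(z) dz equals exactly this count.

Number of zeros inside |z| < 3.0: 1.


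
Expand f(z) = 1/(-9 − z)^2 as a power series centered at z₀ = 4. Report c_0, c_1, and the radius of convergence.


Let w = z − z₀, so z = z₀ + w.
Then -9 − z = -9 − (z₀ + w) = (-9 − z₀) − w = -13 − w.
f(z) = 1/(-13 − w)^2 = (1/(-13)^2) · (1 − w/(-13))^{−2}.
By the binomial series (1−u)^{−2} = Σ_{n≥0} C(n+1, 1) u^n for |u|<1, with u = w/(-13):
  c_n = C(n+1, 1) / (-13)^(n+2).
  c_0 = 1/(-13)^2 = 1/169.
  c_1 = 2/(-13)^3 = -2/2197.
The series is valid for |w/d| < 1, i.e. |z − z₀| < |d|.
Radius of convergence: R = |-9 − z₀| = |-13| = 13 (distance from z₀ to the singularity z = -9).

c_0 = 1/169, c_1 = -2/2197; R = 13.


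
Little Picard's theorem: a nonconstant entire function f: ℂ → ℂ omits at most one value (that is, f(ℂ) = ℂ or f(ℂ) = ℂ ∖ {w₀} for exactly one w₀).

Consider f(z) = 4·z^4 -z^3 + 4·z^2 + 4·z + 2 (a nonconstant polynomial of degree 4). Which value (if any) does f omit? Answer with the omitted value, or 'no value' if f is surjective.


Little Picard bounds the complement of f(ℂ) to at most one point.
For every w ∈ ℂ, the equation p(z) − w = 0 is a nonconstant polynomial in z and hence has at least one root by the fundamental theorem of algebra. So p is surjective onto ℂ, omitting no value.

Omitted value: no value.


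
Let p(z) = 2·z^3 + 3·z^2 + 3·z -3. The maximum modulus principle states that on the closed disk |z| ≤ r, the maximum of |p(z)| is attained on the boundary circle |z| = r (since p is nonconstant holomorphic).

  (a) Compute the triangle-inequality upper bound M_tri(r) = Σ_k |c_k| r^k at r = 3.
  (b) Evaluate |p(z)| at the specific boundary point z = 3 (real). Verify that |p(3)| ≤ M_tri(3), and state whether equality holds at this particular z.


Coefficients: c_0 = -3, c_1 = 3, c_2 = 3, c_3 = 2. Radius r = 3.
Part (a). Triangle bound: M_tri(r) = Σ_k |c_k| r^k
  = |-3|·3^0 + |3|·3^1 + |3|·3^2 + |2|·3^3
  = 3 + 9 + 27 + 54 = 93.
This bounds M(r) := max_{|z|=r} |p(z)| from above; equality holds iff all terms c_k z^k can be made to align in phase at a single z on |z|=r.
Part (b). At z = 3 (real, on the circle |z| = r):
  p(3) = (-3)·3^0 + (3)·3^1 + (3)·3^2 + (2)·3^3 = 87.
  |p(3)| = 87.
Check: |p(3)| = 87 ≤ 93 = M_tri(3). ✓ Equality does not hold at z = 3 (the coefficients have mixed signs, so the terms do not all align in phase there).

M_tri(3) = 93; |p(3)| = 87; equality at z=3: no.


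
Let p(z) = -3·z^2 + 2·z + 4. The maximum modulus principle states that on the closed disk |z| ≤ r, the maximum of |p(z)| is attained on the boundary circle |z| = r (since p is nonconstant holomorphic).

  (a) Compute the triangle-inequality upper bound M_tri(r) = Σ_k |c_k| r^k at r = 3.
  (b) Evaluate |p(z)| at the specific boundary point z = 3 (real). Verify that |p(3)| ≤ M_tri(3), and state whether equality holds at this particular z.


Coefficients: c_0 = 4, c_1 = 2, c_2 = -3. Radius r = 3.
Part (a). Triangle bound: M_tri(r) = Σ_k |c_k| r^k
  = |4|·3^0 + |2|·3^1 + |-3|·3^2
  = 4 + 6 + 27 = 37.
This bounds M(r) := max_{|z|=r} |p(z)| from above; equality holds iff all terms c_k z^k can be made to align in phase at a single z on |z|=r.
Part (b). At z = 3 (real, on the circle |z| = r):
  p(3) = (4)·3^0 + (2)·3^1 + (-3)·3^2 = -17.
  |p(3)| = 17.
Check: |p(3)| = 17 ≤ 37 = M_tri(3). ✓ Equality does not hold at z = 3 (the coefficients have mixed signs, so the terms do not all align in phase there).

M_tri(3) = 37; |p(3)| = 17; equality at z=3: no.


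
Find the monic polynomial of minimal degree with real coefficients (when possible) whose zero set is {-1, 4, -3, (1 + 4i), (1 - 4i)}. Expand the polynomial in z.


The polynomial is p(z) = ∏_{α ∈ S} (z − α), where S = {-1, 4, -3, (1 + 4i), (1 - 4i)}.
Expanding the product yields: p(z) = z^5 -2·z^4 + 4·z^3 + 14·z^2 -197·z -204.
Note conjugate pairs combine to real quadratics: (z − (1+4i))(z − (1−4i)) = z² − 2z + 17.
The resulting polynomial has degree 5 and real coefficients as required.

p(z) = z^5 -2·z^4 + 4·z^3 + 14·z^2 -197·z -204.


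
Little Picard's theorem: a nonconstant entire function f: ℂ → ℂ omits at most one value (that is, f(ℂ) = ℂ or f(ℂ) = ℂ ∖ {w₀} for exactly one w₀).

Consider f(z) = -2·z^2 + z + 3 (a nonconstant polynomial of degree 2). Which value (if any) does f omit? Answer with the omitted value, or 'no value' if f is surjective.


Little Picard bounds the complement of f(ℂ) to at most one point.
For every w ∈ ℂ, the equation p(z) − w = 0 is a nonconstant polynomial in z and hence has at least one root by the fundamental theorem of algebra. So p is surjective onto ℂ, omitting no value.

Omitted value: no value.


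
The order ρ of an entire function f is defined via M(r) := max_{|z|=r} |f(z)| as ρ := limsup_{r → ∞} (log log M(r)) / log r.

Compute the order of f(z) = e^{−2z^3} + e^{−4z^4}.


Each summand is entire of order 3 and 4 respectively (as in the single-exponential case). The order of a sum is at most the max of the orders, so ρ ≤ 4. For the lower bound: on |z|=r choose arg z so that -4z^4 is real positive; then |e^{-4z^4}| = e^{4r^4} while |e^{-2z^3}| ≤ e^{2r^3} = o(e^{4r^4}). So |f| ≥ e^{4r^4}(1 − o(1)) and ρ ≥ 4. Hence ρ = max(3, 4) = 4.
Therefore ρ = 4.

Order ρ = 4.


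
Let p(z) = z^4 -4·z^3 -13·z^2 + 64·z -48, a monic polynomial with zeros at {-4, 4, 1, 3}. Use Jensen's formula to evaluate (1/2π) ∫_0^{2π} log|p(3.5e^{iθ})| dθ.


Zeros: -4, 1, 3, 4; r = 3.5.
Inside |z| < r: 1, 3. Outside (|z| ≥ r): -4, 4.
p(0) = -48, so log|p(0)| = log(48) = 3.8712.
Apply Jensen: I(r) = log|p(0)| + Σ_k log(r/|z_k|), summed over zeros inside |z| < r.
  log(r/|z_k|) for z_k = 1: log(3.5/1) = 1.2528
  log(r/|z_k|) for z_k = 3: log(3.5/3) = 0.1542
  Outside zeros (-4, 4) contribute nothing to the Jensen sum.
Sum over inside zeros: 1.4069.
I(r) = log|p(0)| + (inside sum) = 3.8712 + 1.4069 = 5.2781.
Note: since some zeros are outside |z| ≤ r, the simplified n·log(r) form does NOT apply — only the inside zeros contribute.

I(r) ≈ 5.2781.


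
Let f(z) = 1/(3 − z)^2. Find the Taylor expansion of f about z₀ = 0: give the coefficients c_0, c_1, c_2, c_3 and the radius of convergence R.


Let w = z − z₀, so z = z₀ + w.
Then 3 − z = 3 − (z₀ + w) = (3 − z₀) − w = 3 − w.
f(z) = 1/(3 − w)^2 = (1/(3)^2) · (1 − w/(3))^{−2}.
By the binomial series (1−u)^{−2} = Σ_{n≥0} C(n+1, 1) u^n for |u|<1, with u = w/(3):
  c_n = C(n+1, 1) / (3)^(n+2).
  c_0 = 1/(3)^2 = 1/9.
  c_1 = 2/(3)^3 = 2/27.
  c_2 = 3/(3)^4 = 1/27.
  c_3 = 4/(3)^5 = 4/243.
The series is valid for |w/d| < 1, i.e. |z − z₀| < |d|.
Radius of convergence: R = |3 − z₀| = |3| = 3 (distance from z₀ to the singularity z = 3).

c_0 = 1/9, c_1 = 2/27, c_2 = 1/27, c_3 = 4/243; R = 3.


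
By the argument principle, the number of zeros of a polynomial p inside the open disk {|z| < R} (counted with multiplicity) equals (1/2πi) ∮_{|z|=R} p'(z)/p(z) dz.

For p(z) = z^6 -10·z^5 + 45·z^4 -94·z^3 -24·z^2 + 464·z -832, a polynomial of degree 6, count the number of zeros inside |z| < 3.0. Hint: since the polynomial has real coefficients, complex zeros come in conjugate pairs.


The zeros of p are: 4, (2 + 2i), (2 - 2i), (2 + 3i), (2 - 3i), -2.
Their magnitudes are: 4, 2.828, 2.828, 3.606, 3.606, 2.
Zeros with |z| < R = 3.0: (2 + 2i), (2 - 2i), -2.
Count = 3.
By the argument principle, (1/2πi) ∮_{|z|=R} p'(z)/p(z) dz equals exactly this count.

Number of zeros inside |z| < 3.0: 3.


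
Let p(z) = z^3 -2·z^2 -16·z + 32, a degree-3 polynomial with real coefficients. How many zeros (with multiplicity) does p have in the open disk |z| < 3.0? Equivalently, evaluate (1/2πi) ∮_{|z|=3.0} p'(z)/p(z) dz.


The zeros of p are: -4, 4, 2.
Their magnitudes are: 4, 4, 2.
Zeros with |z| < R = 3.0: 2.
Count = 1.
By the argument principle, (1/2πi) ∮_{|z|=R} p'(z)/p(z) dz equals exactly this count.

Number of zeros inside |z| < 3.0: 1.


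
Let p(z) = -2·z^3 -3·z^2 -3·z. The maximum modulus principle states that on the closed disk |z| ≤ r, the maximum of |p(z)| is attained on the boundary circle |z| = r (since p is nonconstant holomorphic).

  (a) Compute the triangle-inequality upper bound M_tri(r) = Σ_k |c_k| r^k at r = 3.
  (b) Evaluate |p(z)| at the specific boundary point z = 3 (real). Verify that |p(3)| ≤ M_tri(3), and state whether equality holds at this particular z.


Coefficients: c_0 = 0, c_1 = -3, c_2 = -3, c_3 = -2. Radius r = 3.
Part (a). Triangle bound: M_tri(r) = Σ_k |c_k| r^k
  = |0|·3^0 + |-3|·3^1 + |-3|·3^2 + |-2|·3^3
  = 0 + 9 + 27 + 54 = 90.
This bounds M(r) := max_{|z|=r} |p(z)| from above; equality holds iff all terms c_k z^k can be made to align in phase at a single z on |z|=r.
Part (b). At z = 3 (real, on the circle |z| = r):
  p(3) = (0)·3^0 + (-3)·3^1 + (-3)·3^2 + (-2)·3^3 = -90.
  |p(3)| = 90.
Since all nonzero coefficients share the same sign, |p(3)| = 90 = M_tri(3); the triangle bound is attained at z = 3, so in fact M(r) = 90.

M_tri(3) = 90; |p(3)| = 90; equality at z=3: yes.


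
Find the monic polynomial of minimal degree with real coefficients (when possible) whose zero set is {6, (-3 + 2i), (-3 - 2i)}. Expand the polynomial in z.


The polynomial is p(z) = ∏_{α ∈ S} (z − α), where S = {6, (-3 + 2i), (-3 - 2i)}.
Expanding the product yields: p(z) = z^3 -23·z -78.
Note conjugate pairs combine to real quadratics: (z − (-3+2i))(z − (-3−2i)) = z² + 6z + 13.
The resulting polynomial has degree 3 and real coefficients as required.

p(z) = z^3 -23·z -78.


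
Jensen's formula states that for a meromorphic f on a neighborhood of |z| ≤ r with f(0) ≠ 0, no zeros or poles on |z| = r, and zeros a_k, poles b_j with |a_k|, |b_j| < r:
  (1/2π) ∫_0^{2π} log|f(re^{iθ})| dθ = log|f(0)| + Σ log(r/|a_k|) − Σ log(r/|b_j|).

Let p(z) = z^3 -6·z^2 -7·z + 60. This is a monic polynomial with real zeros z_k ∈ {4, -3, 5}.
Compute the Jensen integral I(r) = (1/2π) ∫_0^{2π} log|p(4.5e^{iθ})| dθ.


Zeros: -3, 4, 5; r = 4.5.
Inside |z| < r: -3, 4. Outside (|z| ≥ r): 5.
p(0) = 60, so log|p(0)| = log(60) = 4.0943.
Apply Jensen: I(r) = log|p(0)| + Σ_k log(r/|z_k|), summed over zeros inside |z| < r.
  log(r/|z_k|) for z_k = 4: log(4.5/4) = 0.1178
  log(r/|z_k|) for z_k = -3: log(4.5/3) = 0.4055
  Outside zeros (5) contribute nothing to the Jensen sum.
Sum over inside zeros: 0.5232.
I(r) = log|p(0)| + (inside sum) = 4.0943 + 0.5232 = 4.6176.
Note: since some zeros are outside |z| ≤ r, the simplified n·log(r) form does NOT apply — only the inside zeros contribute.

I(r) ≈ 4.6176.


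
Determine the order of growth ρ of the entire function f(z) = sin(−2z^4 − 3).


Write sin(w) = (e^{iw} ± e^{−iw})/(2 or 2i), so |sin(w)| ≤ e^{|w|}. With w = −2z^4 − 3, |w| ≤ 2r^4 + 3 on |z|=r, giving M(r) ≤ e^{2r^4 + 3} and ρ ≤ 4. For the lower bound, choose z on |z|=r with -2z^4 purely imaginary of modulus 2r^4; then |sin(−2z^4 − 3)| grows like e^{2r^4}/2, so ρ ≥ 4. Hence ρ = 4.
Therefore ρ = 4.

Order ρ = 4.


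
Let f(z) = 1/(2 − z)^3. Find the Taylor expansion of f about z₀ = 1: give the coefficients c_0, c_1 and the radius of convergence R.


Let w = z − z₀, so z = z₀ + w.
Then 2 − z = 2 − (z₀ + w) = (2 − z₀) − w = 1 − w.
f(z) = 1/(1 − w)^3 = (1/(1)^3) · (1 − w/(1))^{−3}.
By the binomial series (1−u)^{−3} = Σ_{n≥0} C(n+2, 2) u^n for |u|<1, with u = w/(1):
  c_n = C(n+2, 2) / (1)^(n+3).
  c_0 = 1/(1)^3 = 1.
  c_1 = 3/(1)^4 = 3.
The series is valid for |w/d| < 1, i.e. |z − z₀| < |d|.
Radius of convergence: R = |2 − z₀| = |1| = 1 (distance from z₀ to the singularity z = 2).

c_0 = 1, c_1 = 3; R = 1.


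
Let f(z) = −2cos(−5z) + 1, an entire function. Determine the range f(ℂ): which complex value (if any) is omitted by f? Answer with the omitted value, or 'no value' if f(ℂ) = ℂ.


Little Picard bounds the complement of f(ℂ) to at most one point.
cos is entire and surjective onto ℂ: for every w ∈ ℂ, cos(ζ) = w has a solution ζ ∈ ℂ (e.g., via the complex inverse arccos). With ζ = −5z this gives z = ζ/(-5). Then -2·cos(−5z) takes every value in -2·ℂ = ℂ, and adding 1 is a bijection of ℂ. So f is surjective and omits no value. (Note: only on the real line is cos bounded by [−1, 1].)

Omitted value: no value.


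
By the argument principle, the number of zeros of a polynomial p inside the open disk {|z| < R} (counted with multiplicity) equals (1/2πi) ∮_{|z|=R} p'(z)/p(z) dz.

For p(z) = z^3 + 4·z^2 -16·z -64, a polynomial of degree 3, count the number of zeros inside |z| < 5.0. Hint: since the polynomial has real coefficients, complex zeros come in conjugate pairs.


The zeros of p are: -4, -4, 4.
Their magnitudes are: 4, 4, 4.
Zeros with |z| < R = 5.0: -4, -4, 4.
Count = 3.
By the argument principle, (1/2πi) ∮_{|z|=R} p'(z)/p(z) dz equals exactly this count.

Number of zeros inside |z| < 5.0: 3.


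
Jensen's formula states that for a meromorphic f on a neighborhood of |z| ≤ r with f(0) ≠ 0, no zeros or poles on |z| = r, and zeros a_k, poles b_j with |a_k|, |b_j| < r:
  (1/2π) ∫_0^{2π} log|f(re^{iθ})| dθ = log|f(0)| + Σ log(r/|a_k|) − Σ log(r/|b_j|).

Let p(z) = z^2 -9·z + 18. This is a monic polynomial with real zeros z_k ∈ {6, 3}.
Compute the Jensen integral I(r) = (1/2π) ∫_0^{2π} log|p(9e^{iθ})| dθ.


Zeros: 3, 6; r = 9.
Inside |z| < r: 3, 6. Outside (|z| ≥ r): ∅.
p(0) = 18, so log|p(0)| = log(18) = 2.8904.
Apply Jensen: I(r) = log|p(0)| + Σ_k log(r/|z_k|), summed over zeros inside |z| < r.
  log(r/|z_k|) for z_k = 6: log(9/6) = 0.4055
  log(r/|z_k|) for z_k = 3: log(9/3) = 1.0986
Sum over inside zeros: 1.5041.
I(r) = log|p(0)| + (inside sum) = 2.8904 + 1.5041 = 4.3944.
Closed form (all zeros inside, monic): I(r) = n·log(r) = 2·log(9) = 4.3944. ✓

I(r) ≈ 4.3944.


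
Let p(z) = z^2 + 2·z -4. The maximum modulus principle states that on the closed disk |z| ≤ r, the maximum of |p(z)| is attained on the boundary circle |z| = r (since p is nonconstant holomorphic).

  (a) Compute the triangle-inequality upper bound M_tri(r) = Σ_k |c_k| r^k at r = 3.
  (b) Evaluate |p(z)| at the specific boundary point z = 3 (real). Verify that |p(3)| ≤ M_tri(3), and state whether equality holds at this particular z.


Coefficients: c_0 = -4, c_1 = 2, c_2 = 1. Radius r = 3.
Part (a). Triangle bound: M_tri(r) = Σ_k |c_k| r^k
  = |-4|·3^0 + |2|·3^1 + |1|·3^2
  = 4 + 6 + 9 = 19.
This bounds M(r) := max_{|z|=r} |p(z)| from above; equality holds iff all terms c_k z^k can be made to align in phase at a single z on |z|=r.
Part (b). At z = 3 (real, on the circle |z| = r):
  p(3) = (-4)·3^0 + (2)·3^1 + (1)·3^2 = 11.
  |p(3)| = 11.
Check: |p(3)| = 11 ≤ 19 = M_tri(3). ✓ Equality does not hold at z = 3 (the coefficients have mixed signs, so the terms do not all align in phase there).

M_tri(3) = 19; |p(3)| = 11; equality at z=3: no.


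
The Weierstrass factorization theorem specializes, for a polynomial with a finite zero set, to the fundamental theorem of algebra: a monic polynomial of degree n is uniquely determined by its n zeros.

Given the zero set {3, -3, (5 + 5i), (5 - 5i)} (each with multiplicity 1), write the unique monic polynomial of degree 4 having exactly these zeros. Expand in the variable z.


The polynomial is p(z) = ∏_{α ∈ S} (z − α), where S = {3, -3, (5 + 5i), (5 - 5i)}.
Expanding the product yields: p(z) = z^4 -10·z^3 + 41·z^2 + 90·z -450.
Note conjugate pairs combine to real quadratics: (z − (5+5i))(z − (5−5i)) = z² − 10z + 50.
The resulting polynomial has degree 4 and real coefficients as required.

p(z) = z^4 -10·z^3 + 41·z^2 + 90·z -450.


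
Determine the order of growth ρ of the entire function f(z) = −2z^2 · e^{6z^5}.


M(r) = max_{|z|=r} |-2|·|z|^2·|e^{6z^5}| = 2·r^2 · e^{6r^5} (the factors attain their maxima compatibly on |z|=r). Then log M(r) = log 2 + 2·log r + 6r^5, dominated by the last term, so log log M(r) ~ 5·log r. The polynomial factor -2z^2 contributes only a log r term and does not affect the order. ρ = 5.
Therefore ρ = 5.

Order ρ = 5.


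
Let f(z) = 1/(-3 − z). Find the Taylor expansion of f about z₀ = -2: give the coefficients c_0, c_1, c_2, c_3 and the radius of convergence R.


Let w = z − z₀, so z = z₀ + w.
Then -3 − z = -3 − (z₀ + w) = (-3 − z₀) − w = -1 − w.
f(z) = 1/(-1 − w) = (1/(-1)) · 1/(1 − w/(-1)) = Σ_{n≥0} w^n / (-1)^(n+1).
So c_n = 1/(-1)^(n+1):
  c_0 = 1/(-1)^1 = -1.
  c_1 = 1/(-1)^2 = 1.
  c_2 = 1/(-1)^3 = -1.
  c_3 = 1/(-1)^4 = 1.
The series is valid for |w/d| < 1, i.e. |z − z₀| < |d|.
Radius of convergence: R = |-3 − z₀| = |-1| = 1 (distance from z₀ to the singularity z = -3).

c_0 = -1, c_1 = 1, c_2 = -1, c_3 = 1; R = 1.


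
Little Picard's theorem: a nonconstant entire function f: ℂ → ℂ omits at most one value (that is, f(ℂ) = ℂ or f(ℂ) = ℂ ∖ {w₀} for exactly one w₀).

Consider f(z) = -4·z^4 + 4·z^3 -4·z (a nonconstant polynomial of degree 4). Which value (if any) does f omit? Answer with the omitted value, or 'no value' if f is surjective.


Little Picard bounds the complement of f(ℂ) to at most one point.
For every w ∈ ℂ, the equation p(z) − w = 0 is a nonconstant polynomial in z and hence has at least one root by the fundamental theorem of algebra. So p is surjective onto ℂ, omitting no value.

Omitted value: no value.


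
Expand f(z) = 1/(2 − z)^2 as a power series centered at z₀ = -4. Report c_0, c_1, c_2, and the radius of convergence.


Let w = z − z₀, so z = z₀ + w.
Then 2 − z = 2 − (z₀ + w) = (2 − z₀) − w = 6 − w.
f(z) = 1/(6 − w)^2 = (1/(6)^2) · (1 − w/(6))^{−2}.
By the binomial series (1−u)^{−2} = Σ_{n≥0} C(n+1, 1) u^n for |u|<1, with u = w/(6):
  c_n = C(n+1, 1) / (6)^(n+2).
  c_0 = 1/(6)^2 = 1/36.
  c_1 = 2/(6)^3 = 1/108.
  c_2 = 3/(6)^4 = 1/432.
The series is valid for |w/d| < 1, i.e. |z − z₀| < |d|.
Radius of convergence: R = |2 − z₀| = |6| = 6 (distance from z₀ to the singularity z = 2).

c_0 = 1/36, c_1 = 1/108, c_2 = 1/432; R = 6.


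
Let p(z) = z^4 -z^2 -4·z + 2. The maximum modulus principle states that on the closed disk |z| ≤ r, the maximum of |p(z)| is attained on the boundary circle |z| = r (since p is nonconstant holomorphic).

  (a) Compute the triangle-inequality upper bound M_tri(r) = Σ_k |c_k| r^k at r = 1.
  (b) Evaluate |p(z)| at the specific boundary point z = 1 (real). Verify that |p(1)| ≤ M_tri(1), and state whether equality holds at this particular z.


Coefficients: c_0 = 2, c_1 = -4, c_2 = -1, c_3 = 0, c_4 = 1. Radius r = 1.
Part (a). Triangle bound: M_tri(r) = Σ_k |c_k| r^k
  = |2|·1^0 + |-4|·1^1 + |-1|·1^2 + |0|·1^3 + |1|·1^4
  = 2 + 4 + 1 + 0 + 1 = 8.
This bounds M(r) := max_{|z|=r} |p(z)| from above; equality holds iff all terms c_k z^k can be made to align in phase at a single z on |z|=r.
Part (b). At z = 1 (real, on the circle |z| = r):
  p(1) = (2)·1^0 + (-4)·1^1 + (-1)·1^2 + (0)·1^3 + (1)·1^4 = -2.
  |p(1)| = 2.
Check: |p(1)| = 2 ≤ 8 = M_tri(1). ✓ Equality does not hold at z = 1 (the coefficients have mixed signs, so the terms do not all align in phase there).

M_tri(1) = 8; |p(1)| = 2; equality at z=1: no.


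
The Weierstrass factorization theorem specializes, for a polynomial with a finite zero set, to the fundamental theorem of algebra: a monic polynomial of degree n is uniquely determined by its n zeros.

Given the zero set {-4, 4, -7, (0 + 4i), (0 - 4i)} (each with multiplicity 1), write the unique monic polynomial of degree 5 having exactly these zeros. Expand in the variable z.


The polynomial is p(z) = ∏_{α ∈ S} (z − α), where S = {-4, 4, -7, (0 + 4i), (0 - 4i)}.
Expanding the product yields: p(z) = z^5 + 7·z^4 -256·z -1792.
Note conjugate pairs combine to real quadratics: (z − (0+4i))(z − (0−4i)) = z² + 16.
The resulting polynomial has degree 5 and real coefficients as required.

p(z) = z^5 + 7·z^4 -256·z -1792.


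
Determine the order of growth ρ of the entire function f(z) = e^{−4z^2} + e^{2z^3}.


Each summand is entire of order 2 and 3 respectively (as in the single-exponential case). The order of a sum is at most the max of the orders, so ρ ≤ 3. For the lower bound: on |z|=r choose arg z so that 2z^3 is real positive; then |e^{2z^3}| = e^{2r^3} while |e^{-4z^2}| ≤ e^{4r^2} = o(e^{2r^3}). So |f| ≥ e^{2r^3}(1 − o(1)) and ρ ≥ 3. Hence ρ = max(2, 3) = 3.
Therefore ρ = 3.

Order ρ = 3.


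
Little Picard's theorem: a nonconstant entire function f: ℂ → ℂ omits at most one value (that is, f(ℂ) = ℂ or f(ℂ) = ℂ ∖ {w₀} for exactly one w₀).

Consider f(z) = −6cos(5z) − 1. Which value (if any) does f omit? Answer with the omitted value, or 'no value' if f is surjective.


Little Picard bounds the complement of f(ℂ) to at most one point.
cos is entire and surjective onto ℂ: for every w ∈ ℂ, cos(ζ) = w has a solution ζ ∈ ℂ (e.g., via the complex inverse arccos). With ζ = 5z this gives z = ζ/(5). Then -6·cos(5z) takes every value in -6·ℂ = ℂ, and adding -1 is a bijection of ℂ. So f is surjective and omits no value. (Note: only on the real line is cos bounded by [−1, 1].)

Omitted value: no value.


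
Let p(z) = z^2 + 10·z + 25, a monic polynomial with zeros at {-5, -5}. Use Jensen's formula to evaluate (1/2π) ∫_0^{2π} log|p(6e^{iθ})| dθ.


Zeros: -5, -5; r = 6.
Inside |z| < r: -5, -5. Outside (|z| ≥ r): ∅.
p(0) = 25, so log|p(0)| = log(25) = 3.2189.
Apply Jensen: I(r) = log|p(0)| + Σ_k log(r/|z_k|), summed over zeros inside |z| < r.
  log(r/|z_k|) for z_k = -5: log(6/5) = 0.1823
  log(r/|z_k|) for z_k = -5: log(6/5) = 0.1823
Sum over inside zeros: 0.3646.
I(r) = log|p(0)| + (inside sum) = 3.2189 + 0.3646 = 3.5835.
Closed form (all zeros inside, monic): I(r) = n·log(r) = 2·log(6) = 3.5835. ✓

I(r) ≈ 3.5835.


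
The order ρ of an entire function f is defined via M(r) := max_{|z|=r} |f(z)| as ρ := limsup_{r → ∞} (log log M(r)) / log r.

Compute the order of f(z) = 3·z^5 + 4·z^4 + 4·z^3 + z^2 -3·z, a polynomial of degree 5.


|f(z)| ≤ Σ|c_k|·r^k = O(r^5) as r → ∞. Polynomial growth is O(e^{r^ε}) for every ε > 0 (since r^5/e^{r^ε} → 0), so ρ ≤ ε for all ε > 0, i.e. ρ = 0. Every nonconstant polynomial has order 0.
Therefore ρ = 0.

Order ρ = 0.


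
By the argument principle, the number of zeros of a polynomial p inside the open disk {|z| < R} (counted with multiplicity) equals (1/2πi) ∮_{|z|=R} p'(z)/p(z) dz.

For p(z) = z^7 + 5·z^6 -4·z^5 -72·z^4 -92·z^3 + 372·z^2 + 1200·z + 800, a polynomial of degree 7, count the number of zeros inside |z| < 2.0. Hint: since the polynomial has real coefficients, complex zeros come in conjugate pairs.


The zeros of p are: (-2 + 2i), (-2 - 2i), -1, (3 + 1i), (3 - 1i), (-3 + 1i), (-3 - 1i).
Their magnitudes are: 2.828, 2.828, 1, 3.162, 3.162, 3.162, 3.162.
Zeros with |z| < R = 2.0: -1.
Count = 1.
By the argument principle, (1/2πi) ∮_{|z|=R} p'(z)/p(z) dz equals exactly this count.

Number of zeros inside |z| < 2.0: 1.


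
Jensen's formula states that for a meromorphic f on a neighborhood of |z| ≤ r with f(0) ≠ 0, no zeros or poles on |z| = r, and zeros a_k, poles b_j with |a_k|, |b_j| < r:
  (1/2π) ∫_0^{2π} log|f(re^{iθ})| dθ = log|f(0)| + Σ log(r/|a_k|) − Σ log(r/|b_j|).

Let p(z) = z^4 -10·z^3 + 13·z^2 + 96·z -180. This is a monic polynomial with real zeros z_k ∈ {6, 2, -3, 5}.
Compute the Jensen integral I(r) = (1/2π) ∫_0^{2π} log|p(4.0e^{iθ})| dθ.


Zeros: -3, 2, 5, 6; r = 4.0.
Inside |z| < r: -3, 2. Outside (|z| ≥ r): 5, 6.
p(0) = -180, so log|p(0)| = log(180) = 5.1930.
Apply Jensen: I(r) = log|p(0)| + Σ_k log(r/|z_k|), summed over zeros inside |z| < r.
  log(r/|z_k|) for z_k = 2: log(4.0/2) = 0.6931
  log(r/|z_k|) for z_k = -3: log(4.0/3) = 0.2877
  Outside zeros (5, 6) contribute nothing to the Jensen sum.
Sum over inside zeros: 0.9808.
I(r) = log|p(0)| + (inside sum) = 5.1930 + 0.9808 = 6.1738.
Note: since some zeros are outside |z| ≤ r, the simplified n·log(r) form does NOT apply — only the inside zeros contribute.

I(r) ≈ 6.1738.


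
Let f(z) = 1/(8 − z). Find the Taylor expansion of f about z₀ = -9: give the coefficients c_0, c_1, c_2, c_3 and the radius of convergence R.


Let w = z − z₀, so z = z₀ + w.
Then 8 − z = 8 − (z₀ + w) = (8 − z₀) − w = 17 − w.
f(z) = 1/(17 − w) = (1/(17)) · 1/(1 − w/(17)) = Σ_{n≥0} w^n / (17)^(n+1).
So c_n = 1/(17)^(n+1):
  c_0 = 1/(17)^1 = 1/17.
  c_1 = 1/(17)^2 = 1/289.
  c_2 = 1/(17)^3 = 1/4913.
  c_3 = 1/(17)^4 = 1/83521.
The series is valid for |w/d| < 1, i.e. |z − z₀| < |d|.
Radius of convergence: R = |8 − z₀| = |17| = 17 (distance from z₀ to the singularity z = 8).

c_0 = 1/17, c_1 = 1/289, c_2 = 1/4913, c_3 = 1/83521; R = 17.


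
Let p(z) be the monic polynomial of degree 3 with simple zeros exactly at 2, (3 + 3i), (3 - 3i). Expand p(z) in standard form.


The polynomial is p(z) = ∏_{α ∈ S} (z − α), where S = {2, (3 + 3i), (3 - 3i)}.
Expanding the product yields: p(z) = z^3 -8·z^2 + 30·z -36.
Note conjugate pairs combine to real quadratics: (z − (3+3i))(z − (3−3i)) = z² − 6z + 18.
The resulting polynomial has degree 3 and real coefficients as required.

p(z) = z^3 -8·z^2 + 30·z -36.


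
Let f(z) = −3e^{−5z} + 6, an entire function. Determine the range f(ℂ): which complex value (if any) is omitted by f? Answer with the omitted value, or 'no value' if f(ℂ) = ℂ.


Little Picard bounds the complement of f(ℂ) to at most one point.
e^{−5z} is never zero on ℂ, so -3·e^{−5z} takes every value in ℂ ∖ {0}. Adding 6 shifts the range to ℂ ∖ {6}. Thus f omits exactly the value 6.

Omitted value: 6.


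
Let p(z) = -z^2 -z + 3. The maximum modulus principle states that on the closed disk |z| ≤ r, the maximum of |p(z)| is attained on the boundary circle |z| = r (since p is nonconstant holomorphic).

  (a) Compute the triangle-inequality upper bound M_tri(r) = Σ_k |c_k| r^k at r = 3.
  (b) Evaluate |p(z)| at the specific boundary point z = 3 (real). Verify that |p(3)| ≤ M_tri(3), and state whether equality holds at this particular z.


Coefficients: c_0 = 3, c_1 = -1, c_2 = -1. Radius r = 3.
Part (a). Triangle bound: M_tri(r) = Σ_k |c_k| r^k
  = |3|·3^0 + |-1|·3^1 + |-1|·3^2
  = 3 + 3 + 9 = 15.
This bounds M(r) := max_{|z|=r} |p(z)| from above; equality holds iff all terms c_k z^k can be made to align in phase at a single z on |z|=r.
Part (b). At z = 3 (real, on the circle |z| = r):
  p(3) = (3)·3^0 + (-1)·3^1 + (-1)·3^2 = -9.
  |p(3)| = 9.
Check: |p(3)| = 9 ≤ 15 = M_tri(3). ✓ Equality does not hold at z = 3 (the coefficients have mixed signs, so the terms do not all align in phase there).

M_tri(3) = 15; |p(3)| = 9; equality at z=3: no.


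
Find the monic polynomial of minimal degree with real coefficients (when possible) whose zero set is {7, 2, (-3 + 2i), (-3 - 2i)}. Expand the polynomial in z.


The polynomial is p(z) = ∏_{α ∈ S} (z − α), where S = {7, 2, (-3 + 2i), (-3 - 2i)}.
Expanding the product yields: p(z) = z^4 -3·z^3 -27·z^2 -33·z + 182.
Note conjugate pairs combine to real quadratics: (z − (-3+2i))(z − (-3−2i)) = z² + 6z + 13.
The resulting polynomial has degree 4 and real coefficients as required.

p(z) = z^4 -3·z^3 -27·z^2 -33·z + 182.


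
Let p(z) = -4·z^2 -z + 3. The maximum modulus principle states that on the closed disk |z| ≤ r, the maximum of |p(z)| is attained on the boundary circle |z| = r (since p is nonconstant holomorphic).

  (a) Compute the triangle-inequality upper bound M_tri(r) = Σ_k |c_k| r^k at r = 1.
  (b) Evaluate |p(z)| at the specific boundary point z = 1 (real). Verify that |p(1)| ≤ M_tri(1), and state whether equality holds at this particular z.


Coefficients: c_0 = 3, c_1 = -1, c_2 = -4. Radius r = 1.
Part (a). Triangle bound: M_tri(r) = Σ_k |c_k| r^k
  = |3|·1^0 + |-1|·1^1 + |-4|·1^2
  = 3 + 1 + 4 = 8.
This bounds M(r) := max_{|z|=r} |p(z)| from above; equality holds iff all terms c_k z^k can be made to align in phase at a single z on |z|=r.
Part (b). At z = 1 (real, on the circle |z| = r):
  p(1) = (3)·1^0 + (-1)·1^1 + (-4)·1^2 = -2.
  |p(1)| = 2.
Check: |p(1)| = 2 ≤ 8 = M_tri(1). ✓ Equality does not hold at z = 1 (the coefficients have mixed signs, so the terms do not all align in phase there).

M_tri(1) = 8; |p(1)| = 2; equality at z=1: no.


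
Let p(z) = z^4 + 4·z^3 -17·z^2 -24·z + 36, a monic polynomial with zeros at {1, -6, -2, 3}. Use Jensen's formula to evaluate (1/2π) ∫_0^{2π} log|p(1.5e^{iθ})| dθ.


Zeros: -6, -2, 1, 3; r = 1.5.
Inside |z| < r: 1. Outside (|z| ≥ r): -6, -2, 3.
p(0) = 36, so log|p(0)| = log(36) = 3.5835.
Apply Jensen: I(r) = log|p(0)| + Σ_k log(r/|z_k|), summed over zeros inside |z| < r.
  log(r/|z_k|) for z_k = 1: log(1.5/1) = 0.4055
  Outside zeros (-6, -2, 3) contribute nothing to the Jensen sum.
Sum over inside zeros: 0.4055.
I(r) = log|p(0)| + (inside sum) = 3.5835 + 0.4055 = 3.9890.
Note: since some zeros are outside |z| ≤ r, the simplified n·log(r) form does NOT apply — only the inside zeros contribute.

I(r) ≈ 3.9890.


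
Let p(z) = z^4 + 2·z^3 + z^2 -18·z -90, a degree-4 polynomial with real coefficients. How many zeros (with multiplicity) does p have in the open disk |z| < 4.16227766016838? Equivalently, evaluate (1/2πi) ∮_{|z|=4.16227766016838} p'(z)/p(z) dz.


The zeros of p are: 3, (-1 + 3i), (-1 - 3i), -3.
Their magnitudes are: 3, 3.162, 3.162, 3.
Zeros with |z| < R = 4.16227766016838: 3, (-1 + 3i), (-1 - 3i), -3.
Count = 4.
By the argument principle, (1/2πi) ∮_{|z|=R} p'(z)/p(z) dz equals exactly this count.

Number of zeros inside |z| < 4.16227766016838: 4.


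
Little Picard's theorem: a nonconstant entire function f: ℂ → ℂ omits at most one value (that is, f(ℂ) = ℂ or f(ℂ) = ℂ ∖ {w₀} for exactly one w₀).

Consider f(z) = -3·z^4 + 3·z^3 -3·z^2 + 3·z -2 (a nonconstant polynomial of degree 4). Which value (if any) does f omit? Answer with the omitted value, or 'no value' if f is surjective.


Little Picard bounds the complement of f(ℂ) to at most one point.
For every w ∈ ℂ, the equation p(z) − w = 0 is a nonconstant polynomial in z and hence has at least one root by the fundamental theorem of algebra. So p is surjective onto ℂ, omitting no value.

Omitted value: no value.


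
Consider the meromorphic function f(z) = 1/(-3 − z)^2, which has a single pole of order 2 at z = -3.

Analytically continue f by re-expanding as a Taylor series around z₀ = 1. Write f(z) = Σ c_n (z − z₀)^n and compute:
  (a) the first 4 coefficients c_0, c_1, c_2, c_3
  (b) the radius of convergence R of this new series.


Let w = z − z₀, so z = z₀ + w.
Then -3 − z = -3 − (z₀ + w) = (-3 − z₀) − w = -4 − w.
f(z) = 1/(-4 − w)^2 = (1/(-4)^2) · (1 − w/(-4))^{−2}.
By the binomial series (1−u)^{−2} = Σ_{n≥0} C(n+1, 1) u^n for |u|<1, with u = w/(-4):
  c_n = C(n+1, 1) / (-4)^(n+2).
  c_0 = 1/(-4)^2 = 1/16.
  c_1 = 2/(-4)^3 = -1/32.
  c_2 = 3/(-4)^4 = 3/256.
  c_3 = 4/(-4)^5 = -1/256.
The series is valid for |w/d| < 1, i.e. |z − z₀| < |d|.
Radius of convergence: R = |-3 − z₀| = |-4| = 4 (distance from z₀ to the singularity z = -3).

c_0 = 1/16, c_1 = -1/32, c_2 = 3/256, c_3 = -1/256; R = 4.


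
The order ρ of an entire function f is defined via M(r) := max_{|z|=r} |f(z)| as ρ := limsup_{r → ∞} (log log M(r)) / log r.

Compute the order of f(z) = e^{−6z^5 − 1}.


|e^{−6z^5 − 1}| = e^{Re(-6·z^5) + -1} ≤ e^{6|z|^5 + -1} = e^{6r^5 + -1} on |z| = r, so ρ ≤ 5. Choosing z on |z|=r so that -6·z^5 is real positive (always possible by picking arg z appropriately) gives |f(z)| = e^{6r^5 + -1}, matching the bound. The additive constant -1 does not affect log log M(r) ~ 5·log r. Hence ρ = 5.
Therefore ρ = 5.

Order ρ = 5.


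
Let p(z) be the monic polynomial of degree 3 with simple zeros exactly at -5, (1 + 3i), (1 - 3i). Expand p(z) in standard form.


The polynomial is p(z) = ∏_{α ∈ S} (z − α), where S = {-5, (1 + 3i), (1 - 3i)}.
Expanding the product yields: p(z) = z^3 + 3·z^2 + 50.
Note conjugate pairs combine to real quadratics: (z − (1+3i))(z − (1−3i)) = z² − 2z + 10.
The resulting polynomial has degree 3 and real coefficients as required.

p(z) = z^3 + 3·z^2 + 50.


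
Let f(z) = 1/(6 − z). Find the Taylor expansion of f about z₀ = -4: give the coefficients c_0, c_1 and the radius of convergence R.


Let w = z − z₀, so z = z₀ + w.
Then 6 − z = 6 − (z₀ + w) = (6 − z₀) − w = 10 − w.
f(z) = 1/(10 − w) = (1/(10)) · 1/(1 − w/(10)) = Σ_{n≥0} w^n / (10)^(n+1).
So c_n = 1/(10)^(n+1):
  c_0 = 1/(10)^1 = 1/10.
  c_1 = 1/(10)^2 = 1/100.
The series is valid for |w/d| < 1, i.e. |z − z₀| < |d|.
Radius of convergence: R = |6 − z₀| = |10| = 10 (distance from z₀ to the singularity z = 6).

c_0 = 1/10, c_1 = 1/100; R = 10.


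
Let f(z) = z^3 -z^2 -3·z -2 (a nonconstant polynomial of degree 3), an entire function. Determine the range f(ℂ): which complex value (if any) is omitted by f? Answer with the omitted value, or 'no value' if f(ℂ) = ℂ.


Little Picard bounds the complement of f(ℂ) to at most one point.
For every w ∈ ℂ, the equation p(z) − w = 0 is a nonconstant polynomial in z and hence has at least one root by the fundamental theorem of algebra. So p is surjective onto ℂ, omitting no value.

Omitted value: no value.


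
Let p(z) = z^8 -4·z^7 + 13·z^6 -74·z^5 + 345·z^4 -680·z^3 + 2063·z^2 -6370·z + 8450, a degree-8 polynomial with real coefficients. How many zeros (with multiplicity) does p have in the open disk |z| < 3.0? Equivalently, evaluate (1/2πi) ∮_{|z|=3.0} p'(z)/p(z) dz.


The zeros of p are: (-2 + 3i), (-2 - 3i), (3 + 2i), (3 - 2i), (2 + 1i), (2 - 1i), (-1 + 3i), (-1 - 3i).
Their magnitudes are: 3.606, 3.606, 3.606, 3.606, 2.236, 2.236, 3.162, 3.162.
Zeros with |z| < R = 3.0: (2 + 1i), (2 - 1i).
Count = 2.
By the argument principle, (1/2πi) ∮_{|z|=R} p'(z)/p(z) dz equals exactly this count.

Number of zeros inside |z| < 3.0: 2.


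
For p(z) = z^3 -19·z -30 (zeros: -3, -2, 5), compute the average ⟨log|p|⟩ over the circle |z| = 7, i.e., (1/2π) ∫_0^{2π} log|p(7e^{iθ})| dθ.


Zeros: -3, -2, 5; r = 7.
Inside |z| < r: -3, -2, 5. Outside (|z| ≥ r): ∅.
p(0) = -30, so log|p(0)| = log(30) = 3.4012.
Apply Jensen: I(r) = log|p(0)| + Σ_k log(r/|z_k|), summed over zeros inside |z| < r.
  log(r/|z_k|) for z_k = -3: log(7/3) = 0.8473
  log(r/|z_k|) for z_k = -2: log(7/2) = 1.2528
  log(r/|z_k|) for z_k = 5: log(7/5) = 0.3365
Sum over inside zeros: 2.4365.
I(r) = log|p(0)| + (inside sum) = 3.4012 + 2.4365 = 5.8377.
Closed form (all zeros inside, monic): I(r) = n·log(r) = 3·log(7) = 5.8377. ✓

I(r) ≈ 5.8377.
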